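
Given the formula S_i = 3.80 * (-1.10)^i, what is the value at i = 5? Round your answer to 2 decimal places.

S_5 = 3.8 * (-1.1)^5 ≈ 3.8 * -1.6105 ≈ -6.12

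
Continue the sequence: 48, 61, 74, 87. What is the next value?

Differences: 61 - 48 = 13
This is an arithmetic sequence with common difference d = 13.
Next term = 87 + 13 = 100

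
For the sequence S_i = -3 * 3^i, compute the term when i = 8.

S_8 = -3 * 3^8 = -3 * 6561 = -19683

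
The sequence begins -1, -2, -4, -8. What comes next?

Ratios: -2 / -1 = 2.0
This is a geometric sequence with common ratio r = 2.
Next term = -8 * 2 = -16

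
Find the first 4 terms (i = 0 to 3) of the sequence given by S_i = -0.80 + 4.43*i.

This is an arithmetic sequence.
i=0: S_0 = -0.8 + 4.43*0 = -0.8
i=1: S_1 = -0.8 + 4.43*1 = 3.63
i=2: S_2 = -0.8 + 4.43*2 = 8.06
i=3: S_3 = -0.8 + 4.43*3 = 12.49
The first 4 terms are: [-0.8, 3.63, 8.06, 12.49]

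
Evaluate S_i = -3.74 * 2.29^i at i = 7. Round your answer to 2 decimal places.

S_7 = -3.74 * 2.29^7 ≈ -3.74 * 330.2542 ≈ -1235.15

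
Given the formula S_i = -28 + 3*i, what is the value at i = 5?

S_5 = -28 + 3*5 = -28 + 15 = -13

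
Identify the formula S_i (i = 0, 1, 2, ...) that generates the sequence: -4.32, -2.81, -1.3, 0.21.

Check differences: -2.81 - -4.32 = 1.51
-1.3 - -2.81 = 1.51
Common difference d = 1.51.
First term a = -4.32.
Formula: S_i = -4.32 + 1.51*i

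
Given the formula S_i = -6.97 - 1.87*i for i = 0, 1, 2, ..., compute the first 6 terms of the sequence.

This is an arithmetic sequence.
i=0: S_0 = -6.97 + -1.87*0 = -6.97
i=1: S_1 = -6.97 + -1.87*1 = -8.84
i=2: S_2 = -6.97 + -1.87*2 = -10.71
i=3: S_3 = -6.97 + -1.87*3 = -12.58
i=4: S_4 = -6.97 + -1.87*4 = -14.45
i=5: S_5 = -6.97 + -1.87*5 = -16.32
The first 6 terms are: [-6.97, -8.84, -10.71, -12.58, -14.45, -16.32]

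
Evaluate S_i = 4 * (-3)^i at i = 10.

S_10 = 4 * (-3)^10 = 4 * 59049 = 236196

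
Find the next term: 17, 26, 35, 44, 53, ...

Differences: 26 - 17 = 9
This is an arithmetic sequence with common difference d = 9.
Next term = 53 + 9 = 62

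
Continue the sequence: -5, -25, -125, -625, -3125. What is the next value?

Ratios: -25 / -5 = 5.0
This is a geometric sequence with common ratio r = 5.
Next term = -3125 * 5 = -15625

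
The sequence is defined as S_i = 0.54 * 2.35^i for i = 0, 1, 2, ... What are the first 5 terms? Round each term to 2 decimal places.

This is a geometric sequence.
i=0: S_0 = 0.54 * 2.35^0 = 0.54
i=1: S_1 = 0.54 * 2.35^1 ≈ 1.27
i=2: S_2 = 0.54 * 2.35^2 ≈ 2.98
i=3: S_3 = 0.54 * 2.35^3 ≈ 7.01
i=4: S_4 = 0.54 * 2.35^4 ≈ 16.47
The first 5 terms are: [0.54, 1.27, 2.98, 7.01, 16.47]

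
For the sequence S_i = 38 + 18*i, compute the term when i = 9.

S_9 = 38 + 18*9 = 38 + 162 = 200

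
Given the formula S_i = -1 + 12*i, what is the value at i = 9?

S_9 = -1 + 12*9 = -1 + 108 = 107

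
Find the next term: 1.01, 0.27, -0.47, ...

Differences: 0.27 - 1.01 = -0.74
This is an arithmetic sequence with common difference d = -0.74.
Next term = -0.47 + -0.74 = -1.21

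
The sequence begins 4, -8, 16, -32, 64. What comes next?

Ratios: -8 / 4 = -2.0
This is a geometric sequence with common ratio r = -2.
Next term = 64 * -2 = -128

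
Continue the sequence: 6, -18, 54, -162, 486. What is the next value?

Ratios: -18 / 6 = -3.0
This is a geometric sequence with common ratio r = -3.
Next term = 486 * -3 = -1458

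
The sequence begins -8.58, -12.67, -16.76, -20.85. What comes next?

Differences: -12.67 - -8.58 = -4.09
This is an arithmetic sequence with common difference d = -4.09.
Next term = -20.85 + -4.09 = -24.94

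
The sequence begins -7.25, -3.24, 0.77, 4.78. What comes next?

Differences: -3.24 - -7.25 = 4.01
This is an arithmetic sequence with common difference d = 4.01.
Next term = 4.78 + 4.01 = 8.79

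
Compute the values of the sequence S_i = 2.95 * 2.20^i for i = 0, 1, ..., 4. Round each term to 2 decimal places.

This is a geometric sequence.
i=0: S_0 = 2.95 * 2.2^0 = 2.95
i=1: S_1 = 2.95 * 2.2^1 = 6.49
i=2: S_2 = 2.95 * 2.2^2 ≈ 14.28
i=3: S_3 = 2.95 * 2.2^3 ≈ 31.41
i=4: S_4 = 2.95 * 2.2^4 ≈ 69.11
The first 5 terms are: [2.95, 6.49, 14.28, 31.41, 69.11]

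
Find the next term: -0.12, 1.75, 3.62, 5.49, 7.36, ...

Differences: 1.75 - -0.12 = 1.87
This is an arithmetic sequence with common difference d = 1.87.
Next term = 7.36 + 1.87 = 9.23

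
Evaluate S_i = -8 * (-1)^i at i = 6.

S_6 = -8 * (-1)^6 = -8 * 1 = -8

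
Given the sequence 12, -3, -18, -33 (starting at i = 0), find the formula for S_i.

Check differences: -3 - 12 = -15
-18 - -3 = -15
Common difference d = -15.
First term a = 12.
Formula: S_i = 12 - 15*i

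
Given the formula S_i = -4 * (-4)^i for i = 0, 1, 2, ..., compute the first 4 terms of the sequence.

This is a geometric sequence.
i=0: S_0 = -4 * (-4)^0 = -4
i=1: S_1 = -4 * (-4)^1 = 16
i=2: S_2 = -4 * (-4)^2 = -64
i=3: S_3 = -4 * (-4)^3 = 256
The first 4 terms are: [-4, 16, -64, 256]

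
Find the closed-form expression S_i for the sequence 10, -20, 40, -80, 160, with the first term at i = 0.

Check ratios: -20 / 10 = -2.0
Common ratio r = -2.
First term a = 10.
Formula: S_i = 10 * (-2)^i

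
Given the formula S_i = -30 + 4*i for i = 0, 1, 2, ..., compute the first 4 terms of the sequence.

This is an arithmetic sequence.
i=0: S_0 = -30 + 4*0 = -30
i=1: S_1 = -30 + 4*1 = -26
i=2: S_2 = -30 + 4*2 = -22
i=3: S_3 = -30 + 4*3 = -18
The first 4 terms are: [-30, -26, -22, -18]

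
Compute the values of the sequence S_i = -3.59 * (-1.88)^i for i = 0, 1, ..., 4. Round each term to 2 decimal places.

This is a geometric sequence.
i=0: S_0 = -3.59 * (-1.88)^0 = -3.59
i=1: S_1 = -3.59 * (-1.88)^1 ≈ 6.75
i=2: S_2 = -3.59 * (-1.88)^2 ≈ -12.69
i=3: S_3 = -3.59 * (-1.88)^3 ≈ 23.85
i=4: S_4 = -3.59 * (-1.88)^4 ≈ -44.85
The first 5 terms are: [-3.59, 6.75, -12.69, 23.85, -44.85]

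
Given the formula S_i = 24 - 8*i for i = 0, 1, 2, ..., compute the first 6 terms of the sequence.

This is an arithmetic sequence.
i=0: S_0 = 24 + -8*0 = 24
i=1: S_1 = 24 + -8*1 = 16
i=2: S_2 = 24 + -8*2 = 8
i=3: S_3 = 24 + -8*3 = 0
i=4: S_4 = 24 + -8*4 = -8
i=5: S_5 = 24 + -8*5 = -16
The first 6 terms are: [24, 16, 8, 0, -8, -16]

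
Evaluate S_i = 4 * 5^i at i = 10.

S_10 = 4 * 5^10 = 4 * 9765625 = 39062500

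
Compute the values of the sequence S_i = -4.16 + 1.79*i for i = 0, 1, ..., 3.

This is an arithmetic sequence.
i=0: S_0 = -4.16 + 1.79*0 = -4.16
i=1: S_1 = -4.16 + 1.79*1 = -2.37
i=2: S_2 = -4.16 + 1.79*2 = -0.58
i=3: S_3 = -4.16 + 1.79*3 = 1.21
The first 4 terms are: [-4.16, -2.37, -0.58, 1.21]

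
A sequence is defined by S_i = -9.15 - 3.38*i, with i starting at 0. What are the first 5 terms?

This is an arithmetic sequence.
i=0: S_0 = -9.15 + -3.38*0 = -9.15
i=1: S_1 = -9.15 + -3.38*1 = -12.53
i=2: S_2 = -9.15 + -3.38*2 = -15.91
i=3: S_3 = -9.15 + -3.38*3 = -19.29
i=4: S_4 = -9.15 + -3.38*4 = -22.67
The first 5 terms are: [-9.15, -12.53, -15.91, -19.29, -22.67]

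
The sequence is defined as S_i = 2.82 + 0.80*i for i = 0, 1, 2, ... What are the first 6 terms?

This is an arithmetic sequence.
i=0: S_0 = 2.82 + 0.8*0 = 2.82
i=1: S_1 = 2.82 + 0.8*1 = 3.62
i=2: S_2 = 2.82 + 0.8*2 = 4.42
i=3: S_3 = 2.82 + 0.8*3 = 5.22
i=4: S_4 = 2.82 + 0.8*4 = 6.02
i=5: S_5 = 2.82 + 0.8*5 = 6.82
The first 6 terms are: [2.82, 3.62, 4.42, 5.22, 6.02, 6.82]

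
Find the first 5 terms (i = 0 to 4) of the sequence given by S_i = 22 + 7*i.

This is an arithmetic sequence.
i=0: S_0 = 22 + 7*0 = 22
i=1: S_1 = 22 + 7*1 = 29
i=2: S_2 = 22 + 7*2 = 36
i=3: S_3 = 22 + 7*3 = 43
i=4: S_4 = 22 + 7*4 = 50
The first 5 terms are: [22, 29, 36, 43, 50]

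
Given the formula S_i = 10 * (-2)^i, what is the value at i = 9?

S_9 = 10 * (-2)^9 = 10 * -512 = -5120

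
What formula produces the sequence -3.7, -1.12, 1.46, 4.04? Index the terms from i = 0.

Check differences: -1.12 - -3.7 = 2.58
1.46 - -1.12 = 2.58
Common difference d = 2.58.
First term a = -3.7.
Formula: S_i = -3.70 + 2.58*i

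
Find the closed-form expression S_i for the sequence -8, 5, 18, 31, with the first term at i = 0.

Check differences: 5 - -8 = 13
18 - 5 = 13
Common difference d = 13.
First term a = -8.
Formula: S_i = -8 + 13*i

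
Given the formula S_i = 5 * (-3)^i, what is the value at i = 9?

S_9 = 5 * (-3)^9 = 5 * -19683 = -98415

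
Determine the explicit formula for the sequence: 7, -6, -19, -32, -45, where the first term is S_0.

Check differences: -6 - 7 = -13
-19 - -6 = -13
Common difference d = -13.
First term a = 7.
Formula: S_i = 7 - 13*i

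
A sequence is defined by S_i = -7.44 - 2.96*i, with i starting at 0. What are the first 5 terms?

This is an arithmetic sequence.
i=0: S_0 = -7.44 + -2.96*0 = -7.44
i=1: S_1 = -7.44 + -2.96*1 = -10.4
i=2: S_2 = -7.44 + -2.96*2 = -13.36
i=3: S_3 = -7.44 + -2.96*3 = -16.32
i=4: S_4 = -7.44 + -2.96*4 = -19.28
The first 5 terms are: [-7.44, -10.4, -13.36, -16.32, -19.28]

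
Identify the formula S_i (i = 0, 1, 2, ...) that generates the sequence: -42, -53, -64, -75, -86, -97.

Check differences: -53 - -42 = -11
-64 - -53 = -11
Common difference d = -11.
First term a = -42.
Formula: S_i = -42 - 11*i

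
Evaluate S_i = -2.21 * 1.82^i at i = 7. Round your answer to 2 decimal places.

S_7 = -2.21 * 1.82^7 ≈ -2.21 * 66.1454 ≈ -146.18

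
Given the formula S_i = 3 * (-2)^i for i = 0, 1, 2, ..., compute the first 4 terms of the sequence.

This is a geometric sequence.
i=0: S_0 = 3 * (-2)^0 = 3
i=1: S_1 = 3 * (-2)^1 = -6
i=2: S_2 = 3 * (-2)^2 = 12
i=3: S_3 = 3 * (-2)^3 = -24
The first 4 terms are: [3, -6, 12, -24]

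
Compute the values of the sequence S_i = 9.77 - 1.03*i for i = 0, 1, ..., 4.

This is an arithmetic sequence.
i=0: S_0 = 9.77 + -1.03*0 = 9.77
i=1: S_1 = 9.77 + -1.03*1 = 8.74
i=2: S_2 = 9.77 + -1.03*2 = 7.71
i=3: S_3 = 9.77 + -1.03*3 = 6.68
i=4: S_4 = 9.77 + -1.03*4 = 5.65
The first 5 terms are: [9.77, 8.74, 7.71, 6.68, 5.65]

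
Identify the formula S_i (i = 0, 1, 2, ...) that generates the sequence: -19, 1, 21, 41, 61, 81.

Check differences: 1 - -19 = 20
21 - 1 = 20
Common difference d = 20.
First term a = -19.
Formula: S_i = -19 + 20*i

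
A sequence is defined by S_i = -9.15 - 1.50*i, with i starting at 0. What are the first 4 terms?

This is an arithmetic sequence.
i=0: S_0 = -9.15 + -1.5*0 = -9.15
i=1: S_1 = -9.15 + -1.5*1 = -10.65
i=2: S_2 = -9.15 + -1.5*2 = -12.15
i=3: S_3 = -9.15 + -1.5*3 = -13.65
The first 4 terms are: [-9.15, -10.65, -12.15, -13.65]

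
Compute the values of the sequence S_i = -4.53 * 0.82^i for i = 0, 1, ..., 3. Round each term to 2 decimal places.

This is a geometric sequence.
i=0: S_0 = -4.53 * 0.82^0 = -4.53
i=1: S_1 = -4.53 * 0.82^1 ≈ -3.71
i=2: S_2 = -4.53 * 0.82^2 ≈ -3.05
i=3: S_3 = -4.53 * 0.82^3 ≈ -2.5
The first 4 terms are: [-4.53, -3.71, -3.05, -2.5]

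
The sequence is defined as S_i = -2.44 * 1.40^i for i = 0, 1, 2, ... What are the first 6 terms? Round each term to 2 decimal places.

This is a geometric sequence.
i=0: S_0 = -2.44 * 1.4^0 = -2.44
i=1: S_1 = -2.44 * 1.4^1 ≈ -3.42
i=2: S_2 = -2.44 * 1.4^2 ≈ -4.78
i=3: S_3 = -2.44 * 1.4^3 ≈ -6.7
i=4: S_4 = -2.44 * 1.4^4 ≈ -9.37
i=5: S_5 = -2.44 * 1.4^5 ≈ -13.12
The first 6 terms are: [-2.44, -3.42, -4.78, -6.7, -9.37, -13.12]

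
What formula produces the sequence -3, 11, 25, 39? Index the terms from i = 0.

Check differences: 11 - -3 = 14
25 - 11 = 14
Common difference d = 14.
First term a = -3.
Formula: S_i = -3 + 14*i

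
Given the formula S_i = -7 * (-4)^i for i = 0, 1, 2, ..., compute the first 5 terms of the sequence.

This is a geometric sequence.
i=0: S_0 = -7 * (-4)^0 = -7
i=1: S_1 = -7 * (-4)^1 = 28
i=2: S_2 = -7 * (-4)^2 = -112
i=3: S_3 = -7 * (-4)^3 = 448
i=4: S_4 = -7 * (-4)^4 = -1792
The first 5 terms are: [-7, 28, -112, 448, -1792]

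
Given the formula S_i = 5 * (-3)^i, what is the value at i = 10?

S_10 = 5 * (-3)^10 = 5 * 59049 = 295245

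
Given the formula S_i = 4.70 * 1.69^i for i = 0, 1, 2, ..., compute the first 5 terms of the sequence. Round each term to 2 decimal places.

This is a geometric sequence.
i=0: S_0 = 4.7 * 1.69^0 = 4.7
i=1: S_1 = 4.7 * 1.69^1 ≈ 7.94
i=2: S_2 = 4.7 * 1.69^2 ≈ 13.42
i=3: S_3 = 4.7 * 1.69^3 ≈ 22.69
i=4: S_4 = 4.7 * 1.69^4 ≈ 38.34
The first 5 terms are: [4.7, 7.94, 13.42, 22.69, 38.34]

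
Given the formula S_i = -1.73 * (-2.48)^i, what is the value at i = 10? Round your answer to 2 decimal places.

S_10 = -1.73 * (-2.48)^10 ≈ -1.73 * 8800.6917 ≈ -15225.2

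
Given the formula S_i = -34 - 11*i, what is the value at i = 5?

S_5 = -34 + -11*5 = -34 + -55 = -89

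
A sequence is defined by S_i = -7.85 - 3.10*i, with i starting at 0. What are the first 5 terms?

This is an arithmetic sequence.
i=0: S_0 = -7.85 + -3.1*0 = -7.85
i=1: S_1 = -7.85 + -3.1*1 = -10.95
i=2: S_2 = -7.85 + -3.1*2 = -14.05
i=3: S_3 = -7.85 + -3.1*3 = -17.15
i=4: S_4 = -7.85 + -3.1*4 = -20.25
The first 5 terms are: [-7.85, -10.95, -14.05, -17.15, -20.25]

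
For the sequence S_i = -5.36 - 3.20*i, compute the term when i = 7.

S_7 = -5.36 + -3.2*7 = -5.36 + -22.4 = -27.76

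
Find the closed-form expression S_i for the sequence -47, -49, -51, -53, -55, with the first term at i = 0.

Check differences: -49 - -47 = -2
-51 - -49 = -2
Common difference d = -2.
First term a = -47.
Formula: S_i = -47 - 2*i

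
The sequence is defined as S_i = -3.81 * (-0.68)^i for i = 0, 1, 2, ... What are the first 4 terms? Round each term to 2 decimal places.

This is a geometric sequence.
i=0: S_0 = -3.81 * (-0.68)^0 = -3.81
i=1: S_1 = -3.81 * (-0.68)^1 ≈ 2.59
i=2: S_2 = -3.81 * (-0.68)^2 ≈ -1.76
i=3: S_3 = -3.81 * (-0.68)^3 ≈ 1.2
The first 4 terms are: [-3.81, 2.59, -1.76, 1.2]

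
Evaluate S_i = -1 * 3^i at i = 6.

S_6 = -1 * 3^6 = -1 * 729 = -729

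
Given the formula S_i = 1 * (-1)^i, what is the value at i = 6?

S_6 = 1 * (-1)^6 = 1 * 1 = 1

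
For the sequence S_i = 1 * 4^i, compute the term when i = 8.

S_8 = 1 * 4^8 = 1 * 65536 = 65536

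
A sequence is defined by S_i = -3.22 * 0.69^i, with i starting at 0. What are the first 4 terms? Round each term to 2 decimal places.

This is a geometric sequence.
i=0: S_0 = -3.22 * 0.69^0 = -3.22
i=1: S_1 = -3.22 * 0.69^1 ≈ -2.22
i=2: S_2 = -3.22 * 0.69^2 ≈ -1.53
i=3: S_3 = -3.22 * 0.69^3 ≈ -1.06
The first 4 terms are: [-3.22, -2.22, -1.53, -1.06]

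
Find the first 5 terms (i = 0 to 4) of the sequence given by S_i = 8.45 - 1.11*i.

This is an arithmetic sequence.
i=0: S_0 = 8.45 + -1.11*0 = 8.45
i=1: S_1 = 8.45 + -1.11*1 = 7.34
i=2: S_2 = 8.45 + -1.11*2 = 6.23
i=3: S_3 = 8.45 + -1.11*3 = 5.12
i=4: S_4 = 8.45 + -1.11*4 = 4.01
The first 5 terms are: [8.45, 7.34, 6.23, 5.12, 4.01]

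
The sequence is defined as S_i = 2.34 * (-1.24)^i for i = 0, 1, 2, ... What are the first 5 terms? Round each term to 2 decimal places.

This is a geometric sequence.
i=0: S_0 = 2.34 * (-1.24)^0 = 2.34
i=1: S_1 = 2.34 * (-1.24)^1 ≈ -2.9
i=2: S_2 = 2.34 * (-1.24)^2 ≈ 3.6
i=3: S_3 = 2.34 * (-1.24)^3 ≈ -4.46
i=4: S_4 = 2.34 * (-1.24)^4 ≈ 5.53
The first 5 terms are: [2.34, -2.9, 3.6, -4.46, 5.53]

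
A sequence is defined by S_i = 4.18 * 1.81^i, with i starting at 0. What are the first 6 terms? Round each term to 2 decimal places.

This is a geometric sequence.
i=0: S_0 = 4.18 * 1.81^0 = 4.18
i=1: S_1 = 4.18 * 1.81^1 ≈ 7.57
i=2: S_2 = 4.18 * 1.81^2 ≈ 13.69
i=3: S_3 = 4.18 * 1.81^3 ≈ 24.79
i=4: S_4 = 4.18 * 1.81^4 ≈ 44.86
i=5: S_5 = 4.18 * 1.81^5 ≈ 81.2
The first 6 terms are: [4.18, 7.57, 13.69, 24.79, 44.86, 81.2]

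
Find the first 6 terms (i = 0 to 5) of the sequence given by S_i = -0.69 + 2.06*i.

This is an arithmetic sequence.
i=0: S_0 = -0.69 + 2.06*0 = -0.69
i=1: S_1 = -0.69 + 2.06*1 = 1.37
i=2: S_2 = -0.69 + 2.06*2 = 3.43
i=3: S_3 = -0.69 + 2.06*3 = 5.49
i=4: S_4 = -0.69 + 2.06*4 = 7.55
i=5: S_5 = -0.69 + 2.06*5 = 9.61
The first 6 terms are: [-0.69, 1.37, 3.43, 5.49, 7.55, 9.61]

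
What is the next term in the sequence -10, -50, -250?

Ratios: -50 / -10 = 5.0
This is a geometric sequence with common ratio r = 5.
Next term = -250 * 5 = -1250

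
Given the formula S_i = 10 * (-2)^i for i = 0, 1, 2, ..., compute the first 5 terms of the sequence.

This is a geometric sequence.
i=0: S_0 = 10 * (-2)^0 = 10
i=1: S_1 = 10 * (-2)^1 = -20
i=2: S_2 = 10 * (-2)^2 = 40
i=3: S_3 = 10 * (-2)^3 = -80
i=4: S_4 = 10 * (-2)^4 = 160
The first 5 terms are: [10, -20, 40, -80, 160]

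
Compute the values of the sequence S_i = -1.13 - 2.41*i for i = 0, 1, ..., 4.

This is an arithmetic sequence.
i=0: S_0 = -1.13 + -2.41*0 = -1.13
i=1: S_1 = -1.13 + -2.41*1 = -3.54
i=2: S_2 = -1.13 + -2.41*2 = -5.95
i=3: S_3 = -1.13 + -2.41*3 = -8.36
i=4: S_4 = -1.13 + -2.41*4 = -10.77
The first 5 terms are: [-1.13, -3.54, -5.95, -8.36, -10.77]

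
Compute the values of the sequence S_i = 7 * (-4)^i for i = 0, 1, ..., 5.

This is a geometric sequence.
i=0: S_0 = 7 * (-4)^0 = 7
i=1: S_1 = 7 * (-4)^1 = -28
i=2: S_2 = 7 * (-4)^2 = 112
i=3: S_3 = 7 * (-4)^3 = -448
i=4: S_4 = 7 * (-4)^4 = 1792
i=5: S_5 = 7 * (-4)^5 = -7168
The first 6 terms are: [7, -28, 112, -448, 1792, -7168]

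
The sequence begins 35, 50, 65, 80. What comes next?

Differences: 50 - 35 = 15
This is an arithmetic sequence with common difference d = 15.
Next term = 80 + 15 = 95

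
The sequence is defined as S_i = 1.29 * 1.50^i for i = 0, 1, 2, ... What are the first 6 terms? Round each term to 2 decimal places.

This is a geometric sequence.
i=0: S_0 = 1.29 * 1.5^0 = 1.29
i=1: S_1 = 1.29 * 1.5^1 ≈ 1.94
i=2: S_2 = 1.29 * 1.5^2 ≈ 2.9
i=3: S_3 = 1.29 * 1.5^3 ≈ 4.35
i=4: S_4 = 1.29 * 1.5^4 ≈ 6.53
i=5: S_5 = 1.29 * 1.5^5 ≈ 9.8
The first 6 terms are: [1.29, 1.94, 2.9, 4.35, 6.53, 9.8]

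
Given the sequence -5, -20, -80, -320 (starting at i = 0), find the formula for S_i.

Check ratios: -20 / -5 = 4.0
Common ratio r = 4.
First term a = -5.
Formula: S_i = -5 * 4^i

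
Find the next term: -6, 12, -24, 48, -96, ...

Ratios: 12 / -6 = -2.0
This is a geometric sequence with common ratio r = -2.
Next term = -96 * -2 = 192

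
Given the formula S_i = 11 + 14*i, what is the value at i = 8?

S_8 = 11 + 14*8 = 11 + 112 = 123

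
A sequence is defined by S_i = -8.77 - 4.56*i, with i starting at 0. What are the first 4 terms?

This is an arithmetic sequence.
i=0: S_0 = -8.77 + -4.56*0 = -8.77
i=1: S_1 = -8.77 + -4.56*1 = -13.33
i=2: S_2 = -8.77 + -4.56*2 = -17.89
i=3: S_3 = -8.77 + -4.56*3 = -22.45
The first 4 terms are: [-8.77, -13.33, -17.89, -22.45]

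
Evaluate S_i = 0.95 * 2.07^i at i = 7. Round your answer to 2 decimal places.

S_7 = 0.95 * 2.07^7 ≈ 0.95 * 162.8517 ≈ 154.71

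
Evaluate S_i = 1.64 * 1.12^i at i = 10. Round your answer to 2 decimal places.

S_10 = 1.64 * 1.12^10 ≈ 1.64 * 3.1058 ≈ 5.09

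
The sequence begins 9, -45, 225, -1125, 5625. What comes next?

Ratios: -45 / 9 = -5.0
This is a geometric sequence with common ratio r = -5.
Next term = 5625 * -5 = -28125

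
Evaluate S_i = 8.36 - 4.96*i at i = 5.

S_5 = 8.36 + -4.96*5 = 8.36 + -24.8 = -16.44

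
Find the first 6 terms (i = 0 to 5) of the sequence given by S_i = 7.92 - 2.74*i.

This is an arithmetic sequence.
i=0: S_0 = 7.92 + -2.74*0 = 7.92
i=1: S_1 = 7.92 + -2.74*1 = 5.18
i=2: S_2 = 7.92 + -2.74*2 = 2.44
i=3: S_3 = 7.92 + -2.74*3 = -0.3
i=4: S_4 = 7.92 + -2.74*4 = -3.04
i=5: S_5 = 7.92 + -2.74*5 = -5.78
The first 6 terms are: [7.92, 5.18, 2.44, -0.3, -3.04, -5.78]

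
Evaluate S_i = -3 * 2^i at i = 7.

S_7 = -3 * 2^7 = -3 * 128 = -384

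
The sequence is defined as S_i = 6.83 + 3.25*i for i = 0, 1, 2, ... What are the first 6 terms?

This is an arithmetic sequence.
i=0: S_0 = 6.83 + 3.25*0 = 6.83
i=1: S_1 = 6.83 + 3.25*1 = 10.08
i=2: S_2 = 6.83 + 3.25*2 = 13.33
i=3: S_3 = 6.83 + 3.25*3 = 16.58
i=4: S_4 = 6.83 + 3.25*4 = 19.83
i=5: S_5 = 6.83 + 3.25*5 = 23.08
The first 6 terms are: [6.83, 10.08, 13.33, 16.58, 19.83, 23.08]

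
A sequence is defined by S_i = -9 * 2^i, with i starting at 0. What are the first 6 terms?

This is a geometric sequence.
i=0: S_0 = -9 * 2^0 = -9
i=1: S_1 = -9 * 2^1 = -18
i=2: S_2 = -9 * 2^2 = -36
i=3: S_3 = -9 * 2^3 = -72
i=4: S_4 = -9 * 2^4 = -144
i=5: S_5 = -9 * 2^5 = -288
The first 6 terms are: [-9, -18, -36, -72, -144, -288]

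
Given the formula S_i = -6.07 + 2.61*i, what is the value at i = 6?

S_6 = -6.07 + 2.61*6 = -6.07 + 15.66 = 9.59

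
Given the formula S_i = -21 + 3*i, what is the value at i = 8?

S_8 = -21 + 3*8 = -21 + 24 = 3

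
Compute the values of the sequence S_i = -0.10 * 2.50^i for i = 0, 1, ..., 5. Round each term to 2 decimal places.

This is a geometric sequence.
i=0: S_0 = -0.1 * 2.5^0 = -0.1
i=1: S_1 = -0.1 * 2.5^1 = -0.25
i=2: S_2 = -0.1 * 2.5^2 ≈ -0.63
i=3: S_3 = -0.1 * 2.5^3 ≈ -1.56
i=4: S_4 = -0.1 * 2.5^4 ≈ -3.91
i=5: S_5 = -0.1 * 2.5^5 ≈ -9.77
The first 6 terms are: [-0.1, -0.25, -0.63, -1.56, -3.91, -9.77]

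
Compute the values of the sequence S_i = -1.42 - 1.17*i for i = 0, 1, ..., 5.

This is an arithmetic sequence.
i=0: S_0 = -1.42 + -1.17*0 = -1.42
i=1: S_1 = -1.42 + -1.17*1 = -2.59
i=2: S_2 = -1.42 + -1.17*2 = -3.76
i=3: S_3 = -1.42 + -1.17*3 = -4.93
i=4: S_4 = -1.42 + -1.17*4 = -6.1
i=5: S_5 = -1.42 + -1.17*5 = -7.27
The first 6 terms are: [-1.42, -2.59, -3.76, -4.93, -6.1, -7.27]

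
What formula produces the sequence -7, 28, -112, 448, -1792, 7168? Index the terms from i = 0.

Check ratios: 28 / -7 = -4.0
Common ratio r = -4.
First term a = -7.
Formula: S_i = -7 * (-4)^i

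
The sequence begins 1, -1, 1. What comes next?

Ratios: -1 / 1 = -1.0
This is a geometric sequence with common ratio r = -1.
Next term = 1 * -1 = -1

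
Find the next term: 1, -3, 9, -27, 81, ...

Ratios: -3 / 1 = -3.0
This is a geometric sequence with common ratio r = -3.
Next term = 81 * -3 = -243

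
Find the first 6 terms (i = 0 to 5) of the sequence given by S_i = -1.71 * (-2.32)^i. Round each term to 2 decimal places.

This is a geometric sequence.
i=0: S_0 = -1.71 * (-2.32)^0 = -1.71
i=1: S_1 = -1.71 * (-2.32)^1 ≈ 3.97
i=2: S_2 = -1.71 * (-2.32)^2 ≈ -9.2
i=3: S_3 = -1.71 * (-2.32)^3 ≈ 21.35
i=4: S_4 = -1.71 * (-2.32)^4 ≈ -49.54
i=5: S_5 = -1.71 * (-2.32)^5 ≈ 114.93
The first 6 terms are: [-1.71, 3.97, -9.2, 21.35, -49.54, 114.93]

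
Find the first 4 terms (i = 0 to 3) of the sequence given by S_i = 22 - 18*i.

This is an arithmetic sequence.
i=0: S_0 = 22 + -18*0 = 22
i=1: S_1 = 22 + -18*1 = 4
i=2: S_2 = 22 + -18*2 = -14
i=3: S_3 = 22 + -18*3 = -32
The first 4 terms are: [22, 4, -14, -32]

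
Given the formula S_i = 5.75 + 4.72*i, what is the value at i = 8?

S_8 = 5.75 + 4.72*8 = 5.75 + 37.76 = 43.51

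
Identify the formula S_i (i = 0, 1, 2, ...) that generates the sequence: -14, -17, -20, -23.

Check differences: -17 - -14 = -3
-20 - -17 = -3
Common difference d = -3.
First term a = -14.
Formula: S_i = -14 - 3*i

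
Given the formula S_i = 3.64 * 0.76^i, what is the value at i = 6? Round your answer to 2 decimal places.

S_6 = 3.64 * 0.76^6 ≈ 3.64 * 0.1927 ≈ 0.7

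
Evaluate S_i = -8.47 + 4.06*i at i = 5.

S_5 = -8.47 + 4.06*5 = -8.47 + 20.3 = 11.83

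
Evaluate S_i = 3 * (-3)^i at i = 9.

S_9 = 3 * (-3)^9 = 3 * -19683 = -59049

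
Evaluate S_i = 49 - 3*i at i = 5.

S_5 = 49 + -3*5 = 49 + -15 = 34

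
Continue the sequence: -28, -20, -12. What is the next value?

Differences: -20 - -28 = 8
This is an arithmetic sequence with common difference d = 8.
Next term = -12 + 8 = -4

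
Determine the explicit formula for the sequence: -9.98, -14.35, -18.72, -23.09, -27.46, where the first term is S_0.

Check differences: -14.35 - -9.98 = -4.37
-18.72 - -14.35 = -4.37
Common difference d = -4.37.
First term a = -9.98.
Formula: S_i = -9.98 - 4.37*i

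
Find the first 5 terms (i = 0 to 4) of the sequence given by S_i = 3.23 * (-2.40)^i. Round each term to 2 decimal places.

This is a geometric sequence.
i=0: S_0 = 3.23 * (-2.4)^0 = 3.23
i=1: S_1 = 3.23 * (-2.4)^1 ≈ -7.75
i=2: S_2 = 3.23 * (-2.4)^2 ≈ 18.6
i=3: S_3 = 3.23 * (-2.4)^3 ≈ -44.65
i=4: S_4 = 3.23 * (-2.4)^4 ≈ 107.16
The first 5 terms are: [3.23, -7.75, 18.6, -44.65, 107.16]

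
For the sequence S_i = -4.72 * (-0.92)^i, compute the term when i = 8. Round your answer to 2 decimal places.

S_8 = -4.72 * (-0.92)^8 ≈ -4.72 * 0.5132 ≈ -2.42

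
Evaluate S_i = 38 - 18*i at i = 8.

S_8 = 38 + -18*8 = 38 + -144 = -106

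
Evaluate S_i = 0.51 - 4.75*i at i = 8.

S_8 = 0.51 + -4.75*8 = 0.51 + -38.0 = -37.49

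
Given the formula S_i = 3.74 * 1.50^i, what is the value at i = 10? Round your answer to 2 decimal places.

S_10 = 3.74 * 1.5^10 ≈ 3.74 * 57.665 ≈ 215.67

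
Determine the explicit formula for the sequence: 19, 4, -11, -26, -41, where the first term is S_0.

Check differences: 4 - 19 = -15
-11 - 4 = -15
Common difference d = -15.
First term a = 19.
Formula: S_i = 19 - 15*i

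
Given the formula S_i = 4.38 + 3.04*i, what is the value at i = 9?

S_9 = 4.38 + 3.04*9 = 4.38 + 27.36 = 31.74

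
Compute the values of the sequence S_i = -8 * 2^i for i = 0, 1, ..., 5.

This is a geometric sequence.
i=0: S_0 = -8 * 2^0 = -8
i=1: S_1 = -8 * 2^1 = -16
i=2: S_2 = -8 * 2^2 = -32
i=3: S_3 = -8 * 2^3 = -64
i=4: S_4 = -8 * 2^4 = -128
i=5: S_5 = -8 * 2^5 = -256
The first 6 terms are: [-8, -16, -32, -64, -128, -256]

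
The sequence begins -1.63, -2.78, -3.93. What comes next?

Differences: -2.78 - -1.63 = -1.15
This is an arithmetic sequence with common difference d = -1.15.
Next term = -3.93 + -1.15 = -5.08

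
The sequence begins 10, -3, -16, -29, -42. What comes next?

Differences: -3 - 10 = -13
This is an arithmetic sequence with common difference d = -13.
Next term = -42 + -13 = -55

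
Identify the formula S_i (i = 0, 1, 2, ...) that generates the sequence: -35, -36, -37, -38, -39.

Check differences: -36 - -35 = -1
-37 - -36 = -1
Common difference d = -1.
First term a = -35.
Formula: S_i = -35 - 1*i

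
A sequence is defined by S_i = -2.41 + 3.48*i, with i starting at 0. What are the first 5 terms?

This is an arithmetic sequence.
i=0: S_0 = -2.41 + 3.48*0 = -2.41
i=1: S_1 = -2.41 + 3.48*1 = 1.07
i=2: S_2 = -2.41 + 3.48*2 = 4.55
i=3: S_3 = -2.41 + 3.48*3 = 8.03
i=4: S_4 = -2.41 + 3.48*4 = 11.51
The first 5 terms are: [-2.41, 1.07, 4.55, 8.03, 11.51]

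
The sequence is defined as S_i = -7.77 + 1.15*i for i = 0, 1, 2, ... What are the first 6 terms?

This is an arithmetic sequence.
i=0: S_0 = -7.77 + 1.15*0 = -7.77
i=1: S_1 = -7.77 + 1.15*1 = -6.62
i=2: S_2 = -7.77 + 1.15*2 = -5.47
i=3: S_3 = -7.77 + 1.15*3 = -4.32
i=4: S_4 = -7.77 + 1.15*4 = -3.17
i=5: S_5 = -7.77 + 1.15*5 = -2.02
The first 6 terms are: [-7.77, -6.62, -5.47, -4.32, -3.17, -2.02]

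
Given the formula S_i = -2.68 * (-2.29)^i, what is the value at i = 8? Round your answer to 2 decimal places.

S_8 = -2.68 * (-2.29)^8 ≈ -2.68 * 756.2822 ≈ -2026.84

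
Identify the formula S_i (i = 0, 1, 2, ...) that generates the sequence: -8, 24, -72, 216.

Check ratios: 24 / -8 = -3.0
Common ratio r = -3.
First term a = -8.
Formula: S_i = -8 * (-3)^i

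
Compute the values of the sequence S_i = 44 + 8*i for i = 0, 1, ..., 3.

This is an arithmetic sequence.
i=0: S_0 = 44 + 8*0 = 44
i=1: S_1 = 44 + 8*1 = 52
i=2: S_2 = 44 + 8*2 = 60
i=3: S_3 = 44 + 8*3 = 68
The first 4 terms are: [44, 52, 60, 68]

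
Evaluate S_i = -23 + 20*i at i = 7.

S_7 = -23 + 20*7 = -23 + 140 = 117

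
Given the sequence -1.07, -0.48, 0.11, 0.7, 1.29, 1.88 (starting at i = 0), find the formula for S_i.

Check differences: -0.48 - -1.07 = 0.59
0.11 - -0.48 = 0.59
Common difference d = 0.59.
First term a = -1.07.
Formula: S_i = -1.07 + 0.59*i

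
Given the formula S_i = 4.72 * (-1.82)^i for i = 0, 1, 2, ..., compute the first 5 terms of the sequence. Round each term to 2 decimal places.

This is a geometric sequence.
i=0: S_0 = 4.72 * (-1.82)^0 = 4.72
i=1: S_1 = 4.72 * (-1.82)^1 ≈ -8.59
i=2: S_2 = 4.72 * (-1.82)^2 ≈ 15.63
i=3: S_3 = 4.72 * (-1.82)^3 ≈ -28.45
i=4: S_4 = 4.72 * (-1.82)^4 ≈ 51.79
The first 5 terms are: [4.72, -8.59, 15.63, -28.45, 51.79]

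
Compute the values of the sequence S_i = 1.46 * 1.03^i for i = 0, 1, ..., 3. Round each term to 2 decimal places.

This is a geometric sequence.
i=0: S_0 = 1.46 * 1.03^0 = 1.46
i=1: S_1 = 1.46 * 1.03^1 ≈ 1.5
i=2: S_2 = 1.46 * 1.03^2 ≈ 1.55
i=3: S_3 = 1.46 * 1.03^3 ≈ 1.6
The first 4 terms are: [1.46, 1.5, 1.55, 1.6]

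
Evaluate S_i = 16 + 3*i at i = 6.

S_6 = 16 + 3*6 = 16 + 18 = 34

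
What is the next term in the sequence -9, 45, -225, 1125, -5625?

Ratios: 45 / -9 = -5.0
This is a geometric sequence with common ratio r = -5.
Next term = -5625 * -5 = 28125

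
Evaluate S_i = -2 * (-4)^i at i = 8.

S_8 = -2 * (-4)^8 = -2 * 65536 = -131072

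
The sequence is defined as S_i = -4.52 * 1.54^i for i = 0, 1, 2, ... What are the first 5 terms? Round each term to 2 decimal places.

This is a geometric sequence.
i=0: S_0 = -4.52 * 1.54^0 = -4.52
i=1: S_1 = -4.52 * 1.54^1 ≈ -6.96
i=2: S_2 = -4.52 * 1.54^2 ≈ -10.72
i=3: S_3 = -4.52 * 1.54^3 ≈ -16.51
i=4: S_4 = -4.52 * 1.54^4 ≈ -25.42
The first 5 terms are: [-4.52, -6.96, -10.72, -16.51, -25.42]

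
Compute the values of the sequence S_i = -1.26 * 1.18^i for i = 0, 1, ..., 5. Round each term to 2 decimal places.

This is a geometric sequence.
i=0: S_0 = -1.26 * 1.18^0 = -1.26
i=1: S_1 = -1.26 * 1.18^1 ≈ -1.49
i=2: S_2 = -1.26 * 1.18^2 ≈ -1.75
i=3: S_3 = -1.26 * 1.18^3 ≈ -2.07
i=4: S_4 = -1.26 * 1.18^4 ≈ -2.44
i=5: S_5 = -1.26 * 1.18^5 ≈ -2.88
The first 6 terms are: [-1.26, -1.49, -1.75, -2.07, -2.44, -2.88]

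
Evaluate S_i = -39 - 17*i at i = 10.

S_10 = -39 + -17*10 = -39 + -170 = -209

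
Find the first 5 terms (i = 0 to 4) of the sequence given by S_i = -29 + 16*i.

This is an arithmetic sequence.
i=0: S_0 = -29 + 16*0 = -29
i=1: S_1 = -29 + 16*1 = -13
i=2: S_2 = -29 + 16*2 = 3
i=3: S_3 = -29 + 16*3 = 19
i=4: S_4 = -29 + 16*4 = 35
The first 5 terms are: [-29, -13, 3, 19, 35]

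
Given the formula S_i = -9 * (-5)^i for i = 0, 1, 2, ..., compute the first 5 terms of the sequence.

This is a geometric sequence.
i=0: S_0 = -9 * (-5)^0 = -9
i=1: S_1 = -9 * (-5)^1 = 45
i=2: S_2 = -9 * (-5)^2 = -225
i=3: S_3 = -9 * (-5)^3 = 1125
i=4: S_4 = -9 * (-5)^4 = -5625
The first 5 terms are: [-9, 45, -225, 1125, -5625]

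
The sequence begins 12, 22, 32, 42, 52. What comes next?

Differences: 22 - 12 = 10
This is an arithmetic sequence with common difference d = 10.
Next term = 52 + 10 = 62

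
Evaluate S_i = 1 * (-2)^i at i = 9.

S_9 = 1 * (-2)^9 = 1 * -512 = -512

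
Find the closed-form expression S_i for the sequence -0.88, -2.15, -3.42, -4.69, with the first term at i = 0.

Check differences: -2.15 - -0.88 = -1.27
-3.42 - -2.15 = -1.27
Common difference d = -1.27.
First term a = -0.88.
Formula: S_i = -0.88 - 1.27*i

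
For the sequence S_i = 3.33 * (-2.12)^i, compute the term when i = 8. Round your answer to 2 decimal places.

S_8 = 3.33 * (-2.12)^8 ≈ 3.33 * 408.0251 ≈ 1358.72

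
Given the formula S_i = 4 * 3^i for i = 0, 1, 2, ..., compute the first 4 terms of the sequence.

This is a geometric sequence.
i=0: S_0 = 4 * 3^0 = 4
i=1: S_1 = 4 * 3^1 = 12
i=2: S_2 = 4 * 3^2 = 36
i=3: S_3 = 4 * 3^3 = 108
The first 4 terms are: [4, 12, 36, 108]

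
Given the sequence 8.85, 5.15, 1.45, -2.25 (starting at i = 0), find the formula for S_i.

Check differences: 5.15 - 8.85 = -3.7
1.45 - 5.15 = -3.7
Common difference d = -3.7.
First term a = 8.85.
Formula: S_i = 8.85 - 3.70*i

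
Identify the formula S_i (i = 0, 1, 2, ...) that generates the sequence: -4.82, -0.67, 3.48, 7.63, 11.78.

Check differences: -0.67 - -4.82 = 4.15
3.48 - -0.67 = 4.15
Common difference d = 4.15.
First term a = -4.82.
Formula: S_i = -4.82 + 4.15*i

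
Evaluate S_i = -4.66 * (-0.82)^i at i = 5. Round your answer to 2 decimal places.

S_5 = -4.66 * (-0.82)^5 ≈ -4.66 * -0.3707 ≈ 1.73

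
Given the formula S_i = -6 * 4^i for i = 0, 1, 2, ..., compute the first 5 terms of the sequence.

This is a geometric sequence.
i=0: S_0 = -6 * 4^0 = -6
i=1: S_1 = -6 * 4^1 = -24
i=2: S_2 = -6 * 4^2 = -96
i=3: S_3 = -6 * 4^3 = -384
i=4: S_4 = -6 * 4^4 = -1536
The first 5 terms are: [-6, -24, -96, -384, -1536]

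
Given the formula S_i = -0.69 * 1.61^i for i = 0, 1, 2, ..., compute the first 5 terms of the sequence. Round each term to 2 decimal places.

This is a geometric sequence.
i=0: S_0 = -0.69 * 1.61^0 = -0.69
i=1: S_1 = -0.69 * 1.61^1 ≈ -1.11
i=2: S_2 = -0.69 * 1.61^2 ≈ -1.79
i=3: S_3 = -0.69 * 1.61^3 ≈ -2.88
i=4: S_4 = -0.69 * 1.61^4 ≈ -4.64
The first 5 terms are: [-0.69, -1.11, -1.79, -2.88, -4.64]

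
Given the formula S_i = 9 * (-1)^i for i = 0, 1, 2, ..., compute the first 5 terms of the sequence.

This is a geometric sequence.
i=0: S_0 = 9 * (-1)^0 = 9
i=1: S_1 = 9 * (-1)^1 = -9
i=2: S_2 = 9 * (-1)^2 = 9
i=3: S_3 = 9 * (-1)^3 = -9
i=4: S_4 = 9 * (-1)^4 = 9
The first 5 terms are: [9, -9, 9, -9, 9]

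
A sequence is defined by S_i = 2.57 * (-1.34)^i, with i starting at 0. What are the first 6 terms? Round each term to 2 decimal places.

This is a geometric sequence.
i=0: S_0 = 2.57 * (-1.34)^0 = 2.57
i=1: S_1 = 2.57 * (-1.34)^1 ≈ -3.44
i=2: S_2 = 2.57 * (-1.34)^2 ≈ 4.61
i=3: S_3 = 2.57 * (-1.34)^3 ≈ -6.18
i=4: S_4 = 2.57 * (-1.34)^4 ≈ 8.29
i=5: S_5 = 2.57 * (-1.34)^5 ≈ -11.1
The first 6 terms are: [2.57, -3.44, 4.61, -6.18, 8.29, -11.1]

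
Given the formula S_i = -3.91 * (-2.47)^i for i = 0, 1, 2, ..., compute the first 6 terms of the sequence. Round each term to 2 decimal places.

This is a geometric sequence.
i=0: S_0 = -3.91 * (-2.47)^0 = -3.91
i=1: S_1 = -3.91 * (-2.47)^1 ≈ 9.66
i=2: S_2 = -3.91 * (-2.47)^2 ≈ -23.85
i=3: S_3 = -3.91 * (-2.47)^3 ≈ 58.92
i=4: S_4 = -3.91 * (-2.47)^4 ≈ -145.53
i=5: S_5 = -3.91 * (-2.47)^5 ≈ 359.47
The first 6 terms are: [-3.91, 9.66, -23.85, 58.92, -145.53, 359.47]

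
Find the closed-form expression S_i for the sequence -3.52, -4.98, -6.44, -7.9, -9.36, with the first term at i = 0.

Check differences: -4.98 - -3.52 = -1.46
-6.44 - -4.98 = -1.46
Common difference d = -1.46.
First term a = -3.52.
Formula: S_i = -3.52 - 1.46*i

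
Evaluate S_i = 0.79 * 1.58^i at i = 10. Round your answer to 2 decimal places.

S_10 = 0.79 * 1.58^10 ≈ 0.79 * 96.9551 ≈ 76.59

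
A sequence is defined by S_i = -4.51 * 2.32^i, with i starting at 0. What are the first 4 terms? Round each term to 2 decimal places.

This is a geometric sequence.
i=0: S_0 = -4.51 * 2.32^0 = -4.51
i=1: S_1 = -4.51 * 2.32^1 ≈ -10.46
i=2: S_2 = -4.51 * 2.32^2 ≈ -24.27
i=3: S_3 = -4.51 * 2.32^3 ≈ -56.32
The first 4 terms are: [-4.51, -10.46, -24.27, -56.32]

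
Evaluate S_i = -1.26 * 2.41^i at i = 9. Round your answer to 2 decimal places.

S_9 = -1.26 * 2.41^9 ≈ -1.26 * 2742.5426 ≈ -3455.6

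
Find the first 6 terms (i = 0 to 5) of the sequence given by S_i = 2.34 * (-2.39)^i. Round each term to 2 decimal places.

This is a geometric sequence.
i=0: S_0 = 2.34 * (-2.39)^0 = 2.34
i=1: S_1 = 2.34 * (-2.39)^1 ≈ -5.59
i=2: S_2 = 2.34 * (-2.39)^2 ≈ 13.37
i=3: S_3 = 2.34 * (-2.39)^3 ≈ -31.95
i=4: S_4 = 2.34 * (-2.39)^4 ≈ 76.35
i=5: S_5 = 2.34 * (-2.39)^5 ≈ -182.48
The first 6 terms are: [2.34, -5.59, 13.37, -31.95, 76.35, -182.48]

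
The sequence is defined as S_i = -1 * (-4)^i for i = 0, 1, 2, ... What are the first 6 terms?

This is a geometric sequence.
i=0: S_0 = -1 * (-4)^0 = -1
i=1: S_1 = -1 * (-4)^1 = 4
i=2: S_2 = -1 * (-4)^2 = -16
i=3: S_3 = -1 * (-4)^3 = 64
i=4: S_4 = -1 * (-4)^4 = -256
i=5: S_5 = -1 * (-4)^5 = 1024
The first 6 terms are: [-1, 4, -16, 64, -256, 1024]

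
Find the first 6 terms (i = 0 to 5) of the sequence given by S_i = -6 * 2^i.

This is a geometric sequence.
i=0: S_0 = -6 * 2^0 = -6
i=1: S_1 = -6 * 2^1 = -12
i=2: S_2 = -6 * 2^2 = -24
i=3: S_3 = -6 * 2^3 = -48
i=4: S_4 = -6 * 2^4 = -96
i=5: S_5 = -6 * 2^5 = -192
The first 6 terms are: [-6, -12, -24, -48, -96, -192]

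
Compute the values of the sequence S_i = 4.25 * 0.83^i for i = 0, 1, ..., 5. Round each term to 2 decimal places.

This is a geometric sequence.
i=0: S_0 = 4.25 * 0.83^0 = 4.25
i=1: S_1 = 4.25 * 0.83^1 ≈ 3.53
i=2: S_2 = 4.25 * 0.83^2 ≈ 2.93
i=3: S_3 = 4.25 * 0.83^3 ≈ 2.43
i=4: S_4 = 4.25 * 0.83^4 ≈ 2.02
i=5: S_5 = 4.25 * 0.83^5 ≈ 1.67
The first 6 terms are: [4.25, 3.53, 2.93, 2.43, 2.02, 1.67]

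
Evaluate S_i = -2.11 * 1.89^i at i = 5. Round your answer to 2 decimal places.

S_5 = -2.11 * 1.89^5 ≈ -2.11 * 24.1162 ≈ -50.89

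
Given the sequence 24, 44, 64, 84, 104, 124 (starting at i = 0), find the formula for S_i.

Check differences: 44 - 24 = 20
64 - 44 = 20
Common difference d = 20.
First term a = 24.
Formula: S_i = 24 + 20*i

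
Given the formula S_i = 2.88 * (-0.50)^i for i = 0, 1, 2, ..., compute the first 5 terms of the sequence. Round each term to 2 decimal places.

This is a geometric sequence.
i=0: S_0 = 2.88 * (-0.5)^0 = 2.88
i=1: S_1 = 2.88 * (-0.5)^1 = -1.44
i=2: S_2 = 2.88 * (-0.5)^2 = 0.72
i=3: S_3 = 2.88 * (-0.5)^3 = -0.36
i=4: S_4 = 2.88 * (-0.5)^4 = 0.18
The first 5 terms are: [2.88, -1.44, 0.72, -0.36, 0.18]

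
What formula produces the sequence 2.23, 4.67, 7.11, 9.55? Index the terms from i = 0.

Check differences: 4.67 - 2.23 = 2.44
7.11 - 4.67 = 2.44
Common difference d = 2.44.
First term a = 2.23.
Formula: S_i = 2.23 + 2.44*i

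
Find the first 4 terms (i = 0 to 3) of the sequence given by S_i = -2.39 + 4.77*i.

This is an arithmetic sequence.
i=0: S_0 = -2.39 + 4.77*0 = -2.39
i=1: S_1 = -2.39 + 4.77*1 = 2.38
i=2: S_2 = -2.39 + 4.77*2 = 7.15
i=3: S_3 = -2.39 + 4.77*3 = 11.92
The first 4 terms are: [-2.39, 2.38, 7.15, 11.92]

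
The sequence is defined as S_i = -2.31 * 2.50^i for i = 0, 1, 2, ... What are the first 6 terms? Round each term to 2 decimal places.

This is a geometric sequence.
i=0: S_0 = -2.31 * 2.5^0 = -2.31
i=1: S_1 = -2.31 * 2.5^1 ≈ -5.78
i=2: S_2 = -2.31 * 2.5^2 ≈ -14.44
i=3: S_3 = -2.31 * 2.5^3 ≈ -36.09
i=4: S_4 = -2.31 * 2.5^4 ≈ -90.23
i=5: S_5 = -2.31 * 2.5^5 ≈ -225.59
The first 6 terms are: [-2.31, -5.78, -14.44, -36.09, -90.23, -225.59]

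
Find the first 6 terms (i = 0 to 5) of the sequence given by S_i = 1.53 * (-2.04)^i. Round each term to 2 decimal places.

This is a geometric sequence.
i=0: S_0 = 1.53 * (-2.04)^0 = 1.53
i=1: S_1 = 1.53 * (-2.04)^1 ≈ -3.12
i=2: S_2 = 1.53 * (-2.04)^2 ≈ 6.37
i=3: S_3 = 1.53 * (-2.04)^3 ≈ -12.99
i=4: S_4 = 1.53 * (-2.04)^4 ≈ 26.5
i=5: S_5 = 1.53 * (-2.04)^5 ≈ -54.06
The first 6 terms are: [1.53, -3.12, 6.37, -12.99, 26.5, -54.06]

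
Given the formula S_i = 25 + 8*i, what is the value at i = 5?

S_5 = 25 + 8*5 = 25 + 40 = 65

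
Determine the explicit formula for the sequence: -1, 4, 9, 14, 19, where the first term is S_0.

Check differences: 4 - -1 = 5
9 - 4 = 5
Common difference d = 5.
First term a = -1.
Formula: S_i = -1 + 5*i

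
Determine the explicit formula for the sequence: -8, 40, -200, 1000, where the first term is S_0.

Check ratios: 40 / -8 = -5.0
Common ratio r = -5.
First term a = -8.
Formula: S_i = -8 * (-5)^i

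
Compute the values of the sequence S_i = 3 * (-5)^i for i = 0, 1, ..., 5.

This is a geometric sequence.
i=0: S_0 = 3 * (-5)^0 = 3
i=1: S_1 = 3 * (-5)^1 = -15
i=2: S_2 = 3 * (-5)^2 = 75
i=3: S_3 = 3 * (-5)^3 = -375
i=4: S_4 = 3 * (-5)^4 = 1875
i=5: S_5 = 3 * (-5)^5 = -9375
The first 6 terms are: [3, -15, 75, -375, 1875, -9375]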